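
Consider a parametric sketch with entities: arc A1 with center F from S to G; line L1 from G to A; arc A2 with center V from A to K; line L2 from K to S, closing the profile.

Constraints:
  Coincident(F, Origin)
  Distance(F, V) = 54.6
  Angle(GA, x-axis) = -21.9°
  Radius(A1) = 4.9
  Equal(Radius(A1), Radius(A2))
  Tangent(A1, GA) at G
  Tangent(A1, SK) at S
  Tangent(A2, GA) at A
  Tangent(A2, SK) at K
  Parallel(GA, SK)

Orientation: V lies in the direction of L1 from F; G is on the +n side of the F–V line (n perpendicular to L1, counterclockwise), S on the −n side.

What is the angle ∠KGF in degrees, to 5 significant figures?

79.824°

The slot axis is L1's direction at -21.9°, so u = (cos -21.9°, sin -21.9°) = (0.92784, -0.37299) and n = (−sin -21.9°, cos -21.9°) = (0.37299, 0.92784). F is at the origin and V lies 54.6 along u from F, so V = 54.6·u = (50.660, -20.365). Tangency of A1 to both parallel lines with radius 4.9 puts G and S at F ± 4.9·n: G = (1.8276, 4.5464), S = (-1.8276, -4.5464). Equal radii place A and K the same way about V: A = V + 4.9·n = (52.487, -15.819), K = V − 4.9·n = (48.832, -24.912). Then cos ∠KGF = GK·GF / (|GK||GF|), giving 79.824°.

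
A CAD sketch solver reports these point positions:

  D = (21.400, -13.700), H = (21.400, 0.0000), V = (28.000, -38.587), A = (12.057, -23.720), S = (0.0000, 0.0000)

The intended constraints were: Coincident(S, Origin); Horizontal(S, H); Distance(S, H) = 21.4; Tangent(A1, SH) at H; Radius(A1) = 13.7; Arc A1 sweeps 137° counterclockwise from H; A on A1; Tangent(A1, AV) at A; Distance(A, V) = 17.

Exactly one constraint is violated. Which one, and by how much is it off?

Distance(A, V) = 17 — off by 4.80.

S = (0.00, 0.00) ✓; S.y = 0.00, H.y = 0.00 ✓; |SH| = 21.40 ✓; ∠(DH, HS) = 90.00° ✓; |DH| = 13.70 ✓; bearing(D→A) − bearing(D→H) = 137.0° ✓; |DA| = 13.70 ✓; ∠(DA, AV) = 90.00° ✓; |AV| = 21.80 ✗.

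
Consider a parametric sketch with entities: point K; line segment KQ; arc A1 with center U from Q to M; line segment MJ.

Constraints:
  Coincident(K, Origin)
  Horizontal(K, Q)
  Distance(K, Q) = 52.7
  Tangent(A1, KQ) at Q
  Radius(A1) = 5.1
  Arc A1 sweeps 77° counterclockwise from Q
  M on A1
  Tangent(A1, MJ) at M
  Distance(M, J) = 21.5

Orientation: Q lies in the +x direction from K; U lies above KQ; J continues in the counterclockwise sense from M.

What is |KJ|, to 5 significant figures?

67.283

K is at the origin; KQ is horizontal with |KQ| = 52.7 and Q on the +x side, so Q = (52.700, 0.0000). The tangent condition forces UQ to be normal to KQ, so U = Q + (0, 5.1) = (52.700, 5.1000). On A1, Q sits at bearing -90° from U; a 77° counterclockwise sweep puts M at bearing -13°, so M = U + 5.1·(cos -13°, sin -13°) = (57.669, 3.9527). A1 meets MJ tangentially, so UM is at right angles to MJ, so MJ runs along (−sin -13°, cos -13°); with |MJ| = 21.5, J = (62.506, 24.902). Then |KJ| = |J − K| = 67.283.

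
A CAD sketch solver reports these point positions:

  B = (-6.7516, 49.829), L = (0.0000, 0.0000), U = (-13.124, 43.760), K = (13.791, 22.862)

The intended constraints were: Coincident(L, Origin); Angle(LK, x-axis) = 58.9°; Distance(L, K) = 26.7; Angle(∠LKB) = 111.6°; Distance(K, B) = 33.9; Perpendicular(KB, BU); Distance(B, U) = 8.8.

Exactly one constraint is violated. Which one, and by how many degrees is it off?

Perpendicular(KB, BU) — off by 6.30°.

L = (0.00, 0.00) ✓; LK at 58.90° ✓; |LK| = 26.70 ✓; ∠LKB = 111.6° ✓; |KB| = 33.90 ✓; ∠(KB, BU) = 96.30° ✗; |BU| = 8.800 ✓.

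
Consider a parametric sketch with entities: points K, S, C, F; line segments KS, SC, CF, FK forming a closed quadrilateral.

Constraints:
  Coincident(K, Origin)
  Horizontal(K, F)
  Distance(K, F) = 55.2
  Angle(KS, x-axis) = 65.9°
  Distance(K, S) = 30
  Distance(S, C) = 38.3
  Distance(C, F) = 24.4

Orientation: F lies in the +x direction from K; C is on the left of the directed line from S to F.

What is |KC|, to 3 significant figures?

55.8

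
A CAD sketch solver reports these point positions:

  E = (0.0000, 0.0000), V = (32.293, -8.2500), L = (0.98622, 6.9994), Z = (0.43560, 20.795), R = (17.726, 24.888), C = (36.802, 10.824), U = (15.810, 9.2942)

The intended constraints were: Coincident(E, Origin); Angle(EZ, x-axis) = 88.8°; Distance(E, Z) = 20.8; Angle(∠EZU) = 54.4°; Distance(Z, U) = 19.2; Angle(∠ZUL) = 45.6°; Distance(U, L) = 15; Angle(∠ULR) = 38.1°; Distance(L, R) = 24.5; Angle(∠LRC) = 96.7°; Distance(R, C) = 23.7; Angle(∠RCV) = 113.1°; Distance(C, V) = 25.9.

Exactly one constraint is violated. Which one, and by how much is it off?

Distance(C, V) = 25.9 — off by 6.30.

E = (0.00, 0.00) ✓; EZ at 88.80° ✓; |EZ| = 20.80 ✓; ∠EZU = 54.40° ✓; |ZU| = 19.20 ✓; ∠ZUL = 45.60° ✓; |UL| = 15.00 ✓; ∠ULR = 38.10° ✓; |LR| = 24.50 ✓; ∠LRC = 96.70° ✓; |RC| = 23.70 ✓; ∠RCV = 113.1° ✓; |CV| = 19.60 ✗.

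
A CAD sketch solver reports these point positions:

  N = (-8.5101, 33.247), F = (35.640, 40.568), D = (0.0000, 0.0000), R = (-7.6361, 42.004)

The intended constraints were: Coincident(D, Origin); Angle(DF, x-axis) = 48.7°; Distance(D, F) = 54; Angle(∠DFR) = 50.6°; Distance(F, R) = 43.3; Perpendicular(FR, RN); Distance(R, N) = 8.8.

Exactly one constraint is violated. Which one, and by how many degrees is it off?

Perpendicular(FR, RN) — off by 3.80°.

D = (0.00, 0.00) ✓; DF at 48.70° ✓; |DF| = 54.00 ✓; ∠DFR = 50.60° ✓; |FR| = 43.30 ✓; ∠(FR, RN) = 86.20° ✗; |RN| = 8.801 ✓.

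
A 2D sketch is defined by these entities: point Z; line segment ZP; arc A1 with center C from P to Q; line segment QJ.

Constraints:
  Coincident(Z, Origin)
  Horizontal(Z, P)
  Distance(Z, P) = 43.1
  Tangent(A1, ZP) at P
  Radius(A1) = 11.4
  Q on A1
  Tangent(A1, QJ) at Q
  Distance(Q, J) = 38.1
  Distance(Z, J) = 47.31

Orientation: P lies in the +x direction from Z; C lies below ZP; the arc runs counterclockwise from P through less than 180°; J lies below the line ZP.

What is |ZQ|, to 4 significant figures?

33.25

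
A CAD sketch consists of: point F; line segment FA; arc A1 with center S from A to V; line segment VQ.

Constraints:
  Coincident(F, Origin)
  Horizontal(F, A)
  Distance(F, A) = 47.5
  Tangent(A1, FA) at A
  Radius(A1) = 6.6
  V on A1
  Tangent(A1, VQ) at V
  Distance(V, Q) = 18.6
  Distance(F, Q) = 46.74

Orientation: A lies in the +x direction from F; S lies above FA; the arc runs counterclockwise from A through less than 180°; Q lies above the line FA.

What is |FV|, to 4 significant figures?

53.50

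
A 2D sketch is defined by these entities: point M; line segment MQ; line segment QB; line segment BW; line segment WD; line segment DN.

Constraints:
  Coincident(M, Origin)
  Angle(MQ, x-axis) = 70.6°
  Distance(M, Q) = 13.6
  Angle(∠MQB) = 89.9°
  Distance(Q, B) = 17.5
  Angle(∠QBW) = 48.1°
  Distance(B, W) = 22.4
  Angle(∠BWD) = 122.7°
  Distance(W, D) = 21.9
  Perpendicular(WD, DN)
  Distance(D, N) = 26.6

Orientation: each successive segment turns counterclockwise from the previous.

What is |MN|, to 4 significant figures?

30.54

∠BWD = 122.7° gives WD at -10.10° from the x-axis; with |WD| = 21.9, D = (18.17, -5.909). WD is perpendicular to DN, so DN runs at 79.90°; with |DN| = 26.6, N = (22.83, 20.28). Then |MN| = |N − M| = 30.54.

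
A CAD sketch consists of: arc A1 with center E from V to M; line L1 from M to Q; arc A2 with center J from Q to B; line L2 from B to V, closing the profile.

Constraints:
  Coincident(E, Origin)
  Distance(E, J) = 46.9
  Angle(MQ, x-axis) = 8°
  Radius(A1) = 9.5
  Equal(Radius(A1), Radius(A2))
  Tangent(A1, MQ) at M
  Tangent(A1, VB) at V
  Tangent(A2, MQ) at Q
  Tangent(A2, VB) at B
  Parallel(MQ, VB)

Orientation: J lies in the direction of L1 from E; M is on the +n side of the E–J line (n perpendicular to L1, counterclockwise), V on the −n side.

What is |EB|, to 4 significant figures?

47.85

The slot axis is L1's direction at 8.0°, so u = (cos 8.0°, sin 8.0°) = (0.9903, 0.1392) and n = (−sin 8.0°, cos 8.0°) = (-0.1392, 0.9903). E is at the origin and J lies 46.9 along u from E, so J = 46.9·u = (46.44, 6.527). Tangency of A1 to both parallel lines with radius 9.5 puts M and V at E ± 9.5·n: M = (-1.322, 9.408), V = (1.322, -9.408). Equal radii place Q and B the same way about J: Q = J + 9.5·n = (45.12, 15.93), B = J − 9.5·n = (47.77, -2.880). Then |EB| = |B − E| = 47.85.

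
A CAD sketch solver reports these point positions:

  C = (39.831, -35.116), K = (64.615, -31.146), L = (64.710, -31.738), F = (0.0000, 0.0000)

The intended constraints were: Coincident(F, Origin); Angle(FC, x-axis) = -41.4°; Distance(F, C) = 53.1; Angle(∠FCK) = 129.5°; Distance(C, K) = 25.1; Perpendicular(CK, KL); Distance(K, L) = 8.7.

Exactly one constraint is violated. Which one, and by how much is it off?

Distance(K, L) = 8.7 — off by 8.10.

F = (0.00, 0.00) ✓; FC at -41.40° ✓; |FC| = 53.10 ✓; ∠FCK = 129.5° ✓; |CK| = 25.10 ✓; ∠(CK, KL) = 89.98° ✓; |KL| = 0.5996 ✗.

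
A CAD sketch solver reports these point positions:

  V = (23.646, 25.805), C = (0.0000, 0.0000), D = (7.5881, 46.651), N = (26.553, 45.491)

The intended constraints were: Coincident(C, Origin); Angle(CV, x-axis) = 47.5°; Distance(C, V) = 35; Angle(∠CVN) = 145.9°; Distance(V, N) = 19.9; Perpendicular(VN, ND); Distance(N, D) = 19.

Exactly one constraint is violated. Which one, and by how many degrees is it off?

Perpendicular(VN, ND) — off by 4.90°.

C = (0.00, 0.00) ✓; CV at 47.50° ✓; |CV| = 35.00 ✓; ∠CVN = 145.9° ✓; |VN| = 19.90 ✓; ∠(VN, ND) = 94.90° ✗; |ND| = 19.00 ✓.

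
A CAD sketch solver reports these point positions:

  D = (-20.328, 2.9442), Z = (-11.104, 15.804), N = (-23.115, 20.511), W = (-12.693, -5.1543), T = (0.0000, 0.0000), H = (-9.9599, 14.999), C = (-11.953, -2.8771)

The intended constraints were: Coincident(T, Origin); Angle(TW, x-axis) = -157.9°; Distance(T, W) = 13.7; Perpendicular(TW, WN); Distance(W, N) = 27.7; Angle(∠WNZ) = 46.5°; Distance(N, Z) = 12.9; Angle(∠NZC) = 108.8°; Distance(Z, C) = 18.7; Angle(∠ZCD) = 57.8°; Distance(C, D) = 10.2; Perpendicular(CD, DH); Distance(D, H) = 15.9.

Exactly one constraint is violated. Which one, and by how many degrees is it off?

Perpendicular(CD, DH) — off by 5.90°.

T = (0.00, 0.00) ✓; TW at -157.9° ✓; |TW| = 13.70 ✓; ∠(TW, WN) = 90.00° ✓; |WN| = 27.70 ✓; ∠WNZ = 46.50° ✓; |NZ| = 12.90 ✓; ∠NZC = 108.8° ✓; |ZC| = 18.70 ✓; ∠ZCD = 57.80° ✓; |CD| = 10.20 ✓; ∠(CD, DH) = 95.90° ✗; |DH| = 15.90 ✓.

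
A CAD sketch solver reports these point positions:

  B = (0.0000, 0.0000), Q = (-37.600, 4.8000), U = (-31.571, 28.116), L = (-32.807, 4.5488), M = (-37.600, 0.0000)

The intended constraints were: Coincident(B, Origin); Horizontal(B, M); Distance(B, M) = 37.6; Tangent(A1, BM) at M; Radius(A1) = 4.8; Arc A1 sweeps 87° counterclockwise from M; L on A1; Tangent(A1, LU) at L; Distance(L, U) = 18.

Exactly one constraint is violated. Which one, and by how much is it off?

Distance(L, U) = 18 — off by 5.60.

B = (0.00, 0.00) ✓; B.y = 0.00, M.y = 0.00 ✓; |BM| = 37.60 ✓; ∠(QM, MB) = 90.00° ✓; |QM| = 4.800 ✓; bearing(Q→L) − bearing(Q→M) = 87.00° ✓; |QL| = 4.800 ✓; ∠(QL, LU) = 90.00° ✓; |LU| = 23.60 ✗.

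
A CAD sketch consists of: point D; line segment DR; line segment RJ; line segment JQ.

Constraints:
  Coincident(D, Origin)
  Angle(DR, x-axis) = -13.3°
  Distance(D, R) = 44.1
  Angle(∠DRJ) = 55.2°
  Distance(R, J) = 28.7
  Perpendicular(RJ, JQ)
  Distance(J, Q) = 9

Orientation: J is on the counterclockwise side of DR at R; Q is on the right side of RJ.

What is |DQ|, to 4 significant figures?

45.35

D is at the origin; DR runs at -13.3° with length 44.1, so R = 44.1·(cos -13.3°, sin -13.3°) = (42.92, -10.15). ∠DRJ = 55.2°, so RJ runs at -13.3° + (180° − 55.2°) = 111.5° from the x-axis; with |RJ| = 28.7, J = R + 28.7·(cos 111.5°, sin 111.5°) = (32.40, 16.56). RJ ⟂ JQ; with |JQ| = 9.0 on the right of RJ, Q = J + 9.0·(0.9304, 0.3665) = (40.77, 19.86). Then |DQ| = |Q − D| = 45.35.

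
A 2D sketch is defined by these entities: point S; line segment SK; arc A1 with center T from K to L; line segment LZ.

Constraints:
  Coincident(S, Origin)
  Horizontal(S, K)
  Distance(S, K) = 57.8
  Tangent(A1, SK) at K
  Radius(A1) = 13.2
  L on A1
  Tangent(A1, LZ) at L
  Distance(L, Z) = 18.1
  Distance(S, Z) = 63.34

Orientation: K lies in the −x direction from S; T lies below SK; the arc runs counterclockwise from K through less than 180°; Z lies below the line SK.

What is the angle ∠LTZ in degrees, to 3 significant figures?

53.9°

S is at the origin; S and K share the same y with |SK| = 57.8 and K on the −x side, so K = (-57.8, 0.00). Since A1 is tangent to SK there, TK ⟂ SK, so T = K + (0, -13.2) = (-57.8, -13.2). Since TL ⟂ LZ (tangency), |TZ| = √(13.2² + 18.1²) = 22.4 regardless of where L sits on A1. So Z lies on both circle(S, 63.34) and circle(T, 22.4); the below-SK intersection is Z = (-52.8, -35.0). L is the foot of the tangent from Z: L = (-66.4, -23.2).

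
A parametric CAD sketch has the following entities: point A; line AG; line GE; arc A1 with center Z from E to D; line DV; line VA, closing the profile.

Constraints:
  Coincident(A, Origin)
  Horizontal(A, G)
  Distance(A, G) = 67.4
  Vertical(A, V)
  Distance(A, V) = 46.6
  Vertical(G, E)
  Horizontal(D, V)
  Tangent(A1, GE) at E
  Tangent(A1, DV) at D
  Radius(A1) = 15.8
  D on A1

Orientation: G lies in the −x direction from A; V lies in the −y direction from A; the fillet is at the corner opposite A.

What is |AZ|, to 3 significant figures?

60.1

A is at the origin; AG is horizontal with |AG| = 67.4 and G on the −x side, so G = (-67.4, 0.00). A and V share the same x with |AV| = 46.6 and V on the −y side, so V = (0.00, -46.6). The virtual corner opposite A is at (-67.4, -46.6). Since A1 is tangent to GE there, ZE ⟂ GE and A1 meets DV tangentially, so ZD is at right angles to DV, with radius 15.8, so the center Z sits 15.8 in from both sides at Z = (-51.6, -30.8). Then |AZ| = |Z − A| = 60.1.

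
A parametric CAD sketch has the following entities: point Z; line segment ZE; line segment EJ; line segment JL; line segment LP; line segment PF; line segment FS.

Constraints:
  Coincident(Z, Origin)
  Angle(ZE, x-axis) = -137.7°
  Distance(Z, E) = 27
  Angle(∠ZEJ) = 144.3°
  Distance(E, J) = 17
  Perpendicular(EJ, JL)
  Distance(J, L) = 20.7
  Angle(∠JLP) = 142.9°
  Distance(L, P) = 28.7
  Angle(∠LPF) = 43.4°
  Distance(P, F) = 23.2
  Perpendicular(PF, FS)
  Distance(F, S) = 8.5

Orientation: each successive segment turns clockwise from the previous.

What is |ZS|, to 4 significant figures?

27.78

Z is at the origin; ZE runs at -137.7° with length 27.0, so E = (-19.97, -18.17). ∠ZEJ = 144.3° gives EJ at -173.4° from the x-axis; with |EJ| = 17.0, J = (-36.86, -20.13). EJ ⟂ JL, so JL runs at 96.60°; with |JL| = 20.7, L = (-39.24, 0.4375). ∠JLP = 142.9° gives LP at 59.50° from the x-axis; with |LP| = 28.7, P = (-24.67, 25.17). ∠LPF = 43.4° gives PF at -77.10° from the x-axis; with |PF| = 23.2, F = (-19.49, 2.552). PF ⟂ FS, so FS runs at -167.1°; with |FS| = 8.5, S = (-27.78, 0.6542). Then |ZS| = |S − Z| = 27.78.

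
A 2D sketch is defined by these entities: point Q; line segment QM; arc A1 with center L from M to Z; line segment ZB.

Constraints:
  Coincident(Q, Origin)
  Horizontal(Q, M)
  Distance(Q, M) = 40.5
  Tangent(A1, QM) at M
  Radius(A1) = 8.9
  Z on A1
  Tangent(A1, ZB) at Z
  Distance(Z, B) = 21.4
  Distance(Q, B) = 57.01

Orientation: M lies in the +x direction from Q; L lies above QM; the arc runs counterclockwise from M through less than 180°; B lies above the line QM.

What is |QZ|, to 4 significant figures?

50.29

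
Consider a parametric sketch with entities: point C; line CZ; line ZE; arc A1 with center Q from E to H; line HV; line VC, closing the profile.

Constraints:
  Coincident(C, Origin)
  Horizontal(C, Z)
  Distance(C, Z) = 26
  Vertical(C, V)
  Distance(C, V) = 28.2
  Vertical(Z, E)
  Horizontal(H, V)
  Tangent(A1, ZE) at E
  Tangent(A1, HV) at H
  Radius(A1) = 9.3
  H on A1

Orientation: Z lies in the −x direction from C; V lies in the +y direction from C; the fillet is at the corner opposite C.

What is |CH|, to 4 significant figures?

32.77

C is at the origin; CZ is horizontal with |CZ| = 26.0 and Z on the −x side, so Z = (-26.00, 0.000). CV is vertical with |CV| = 28.2 and V on the +y side, so V = (0.000, 28.20). The virtual corner opposite C is at (-26.00, 28.20). A1 meets ZE tangentially, so QE is at right angles to ZE and the tangent condition forces QH to be normal to HV, with radius 9.3, so the center Q sits 9.3 in from both sides at Q = (-16.70, 18.90). That places the tangent points at E = (-26.00, 18.90) on ZE and H = (-16.70, 28.20) on HV. Then |CH| = |H − C| = 32.77.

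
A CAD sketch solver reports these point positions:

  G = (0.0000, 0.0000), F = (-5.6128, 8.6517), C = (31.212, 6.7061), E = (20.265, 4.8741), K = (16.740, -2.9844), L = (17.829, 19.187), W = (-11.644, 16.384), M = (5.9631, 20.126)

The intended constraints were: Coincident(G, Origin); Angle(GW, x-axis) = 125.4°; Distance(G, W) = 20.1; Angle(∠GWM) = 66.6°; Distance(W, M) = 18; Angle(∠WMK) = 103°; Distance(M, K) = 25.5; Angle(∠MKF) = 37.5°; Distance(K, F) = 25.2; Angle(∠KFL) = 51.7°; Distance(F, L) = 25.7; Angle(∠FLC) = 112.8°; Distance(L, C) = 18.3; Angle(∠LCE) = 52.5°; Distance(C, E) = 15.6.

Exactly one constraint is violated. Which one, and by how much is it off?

Distance(C, E) = 15.6 — off by 4.50.

G = (0.00, 0.00) ✓; GW at 125.4° ✓; |GW| = 20.10 ✓; ∠GWM = 66.60° ✓; |WM| = 18.00 ✓; ∠WMK = 103.0° ✓; |MK| = 25.50 ✓; ∠MKF = 37.50° ✓; |KF| = 25.20 ✓; ∠KFL = 51.70° ✓; |FL| = 25.70 ✓; ∠FLC = 112.8° ✓; |LC| = 18.30 ✓; ∠LCE = 52.50° ✓; |CE| = 11.10 ✗.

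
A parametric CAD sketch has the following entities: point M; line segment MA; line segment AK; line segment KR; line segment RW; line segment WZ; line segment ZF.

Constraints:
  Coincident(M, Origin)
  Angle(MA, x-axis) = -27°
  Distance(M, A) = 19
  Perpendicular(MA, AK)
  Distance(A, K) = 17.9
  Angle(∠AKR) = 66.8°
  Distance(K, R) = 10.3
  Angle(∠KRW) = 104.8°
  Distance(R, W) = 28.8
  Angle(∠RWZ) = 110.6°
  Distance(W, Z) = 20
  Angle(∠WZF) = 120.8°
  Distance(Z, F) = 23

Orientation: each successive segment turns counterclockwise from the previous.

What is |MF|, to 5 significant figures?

49.017

∠RWZ = 110.6° gives WZ at -39.200° from the x-axis; with |WZ| = 20.0, Z = (21.091, -31.930). ∠WZF = 120.8° gives ZF at 20.000° from the x-axis; with |ZF| = 23.0, F = (42.704, -24.064). Then |MF| = |F − M| = 49.017.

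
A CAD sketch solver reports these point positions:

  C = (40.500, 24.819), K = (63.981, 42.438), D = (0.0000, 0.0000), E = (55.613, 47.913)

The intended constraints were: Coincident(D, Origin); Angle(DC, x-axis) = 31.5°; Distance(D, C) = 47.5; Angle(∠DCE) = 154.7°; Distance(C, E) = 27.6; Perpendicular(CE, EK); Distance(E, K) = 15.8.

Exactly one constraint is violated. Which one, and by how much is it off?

Distance(E, K) = 15.8 — off by 5.80.

D = (0.00, 0.00) ✓; DC at 31.50° ✓; |DC| = 47.50 ✓; ∠DCE = 154.7° ✓; |CE| = 27.60 ✓; ∠(CE, EK) = 89.99° ✓; |EK| = 10.00 ✗.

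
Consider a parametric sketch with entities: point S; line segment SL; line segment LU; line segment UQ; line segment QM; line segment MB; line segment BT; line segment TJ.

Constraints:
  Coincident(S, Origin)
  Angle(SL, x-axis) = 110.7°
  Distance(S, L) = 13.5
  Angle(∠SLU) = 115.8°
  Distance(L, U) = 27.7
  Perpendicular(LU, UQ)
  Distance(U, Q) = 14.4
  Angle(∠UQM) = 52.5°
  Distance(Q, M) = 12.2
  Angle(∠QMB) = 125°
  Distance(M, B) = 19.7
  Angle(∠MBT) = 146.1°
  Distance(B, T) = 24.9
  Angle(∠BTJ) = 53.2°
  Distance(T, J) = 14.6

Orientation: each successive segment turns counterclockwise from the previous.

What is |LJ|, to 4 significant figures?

42.27

S is at the origin; SL runs at 110.7° with length 13.5, so L = (-4.772, 12.63). ∠SLU = 115.8° gives LU at 174.9° from the x-axis; with |LU| = 27.7, U = (-32.36, 15.09). The perpendicularity gives UQ at right angles to LU, so UQ runs at -95.10°; with |UQ| = 14.4, Q = (-33.64, 0.7479). ∠UQM = 52.5° gives QM at 32.40° from the x-axis; with |QM| = 12.2, M = (-23.34, 7.285). ∠QMB = 125.0° gives MB at 87.40° from the x-axis; with |MB| = 19.7, B = (-22.45, 26.96). ∠MBT = 146.1° gives BT at 121.3° from the x-axis; with |BT| = 24.9, T = (-35.38, 48.24). ∠BTJ = 53.2° gives TJ at -111.9° from the x-axis; with |TJ| = 14.6, J = (-40.83, 34.69). Then |LJ| = |J − L| = 42.27.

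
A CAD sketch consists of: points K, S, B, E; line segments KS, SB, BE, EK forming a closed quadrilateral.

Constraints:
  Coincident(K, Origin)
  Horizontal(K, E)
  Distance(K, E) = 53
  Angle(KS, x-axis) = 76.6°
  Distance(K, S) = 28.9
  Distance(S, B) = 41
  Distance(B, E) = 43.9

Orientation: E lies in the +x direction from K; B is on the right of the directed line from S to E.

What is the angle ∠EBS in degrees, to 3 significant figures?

79.2°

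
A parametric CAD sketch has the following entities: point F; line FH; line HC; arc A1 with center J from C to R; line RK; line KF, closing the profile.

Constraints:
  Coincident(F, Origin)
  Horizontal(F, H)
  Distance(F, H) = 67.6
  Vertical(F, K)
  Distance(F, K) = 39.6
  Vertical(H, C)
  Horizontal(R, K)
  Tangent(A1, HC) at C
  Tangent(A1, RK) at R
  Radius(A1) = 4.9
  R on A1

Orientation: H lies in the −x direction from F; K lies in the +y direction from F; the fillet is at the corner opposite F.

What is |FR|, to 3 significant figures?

74.2

The virtual corner opposite F is at (-67.6, 39.6). Tangency of A1 to HC means the radius JC is perpendicular to HC and A1 meets RK tangentially, so JR is at right angles to RK, with radius 4.9, so the center J sits 4.9 in from both sides at J = (-62.7, 34.7). That places the tangent points at C = (-67.6, 34.7) on HC and R = (-62.7, 39.6) on RK. Then |FR| = |R − F| = 74.2.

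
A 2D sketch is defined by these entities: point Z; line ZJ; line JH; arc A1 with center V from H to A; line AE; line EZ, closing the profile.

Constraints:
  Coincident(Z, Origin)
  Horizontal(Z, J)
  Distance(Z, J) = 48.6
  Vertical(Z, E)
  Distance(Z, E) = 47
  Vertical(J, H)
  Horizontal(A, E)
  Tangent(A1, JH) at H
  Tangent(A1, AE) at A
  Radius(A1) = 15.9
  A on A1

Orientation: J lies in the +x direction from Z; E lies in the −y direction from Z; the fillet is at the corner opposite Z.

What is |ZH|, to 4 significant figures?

57.70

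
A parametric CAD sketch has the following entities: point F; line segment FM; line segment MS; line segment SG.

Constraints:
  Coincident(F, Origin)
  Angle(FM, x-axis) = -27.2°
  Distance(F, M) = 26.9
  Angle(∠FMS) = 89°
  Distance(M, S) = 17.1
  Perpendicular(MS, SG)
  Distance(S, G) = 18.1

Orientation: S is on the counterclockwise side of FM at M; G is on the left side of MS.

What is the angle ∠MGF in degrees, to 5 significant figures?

74.502°

∠FMS = 89.0°, so MS runs at -27.2° + (180° − 89.0°) = 63.800° from the x-axis; with |MS| = 17.1, S = M + 17.1·(cos 63.800°, sin 63.800°) = (31.475, 3.0472). MS is perpendicular to SG; with |SG| = 18.1 on the left of MS, G = S + 18.1·(-0.89726, 0.44151) = (15.235, 11.038). Then cos ∠MGF = GM·GF / (|GM||GF|), giving 74.502°.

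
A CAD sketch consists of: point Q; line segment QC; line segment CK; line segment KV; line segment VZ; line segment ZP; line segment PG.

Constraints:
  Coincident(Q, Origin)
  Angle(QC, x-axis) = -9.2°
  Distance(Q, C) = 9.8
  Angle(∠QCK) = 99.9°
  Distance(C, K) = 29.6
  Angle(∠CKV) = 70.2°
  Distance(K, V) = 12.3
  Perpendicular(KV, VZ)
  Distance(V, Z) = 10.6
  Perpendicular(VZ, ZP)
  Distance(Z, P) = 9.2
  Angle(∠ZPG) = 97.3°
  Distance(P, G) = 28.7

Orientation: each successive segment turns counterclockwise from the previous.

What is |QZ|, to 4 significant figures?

17.23

∠CKV = 70.2° gives KV at -179.3° from the x-axis; with |KV| = 12.3, V = (7.061, 26.25). KV ⟂ VZ, so VZ runs at -89.30°; with |VZ| = 10.6, Z = (7.190, 15.65). Then |QZ| = |Z − Q| = 17.23.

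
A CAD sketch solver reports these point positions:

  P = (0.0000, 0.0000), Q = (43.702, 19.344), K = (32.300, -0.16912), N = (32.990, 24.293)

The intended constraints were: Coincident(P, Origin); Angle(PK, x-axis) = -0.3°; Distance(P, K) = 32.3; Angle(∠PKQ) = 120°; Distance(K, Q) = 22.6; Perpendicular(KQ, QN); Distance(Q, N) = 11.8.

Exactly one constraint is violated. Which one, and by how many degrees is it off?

Perpendicular(KQ, QN) — off by 5.50°.

P = (0.00, 0.00) ✓; PK at -0.3000° ✓; |PK| = 32.30 ✓; ∠PKQ = 120.0° ✓; |KQ| = 22.60 ✓; ∠(KQ, QN) = 95.50° ✗; |QN| = 11.80 ✓.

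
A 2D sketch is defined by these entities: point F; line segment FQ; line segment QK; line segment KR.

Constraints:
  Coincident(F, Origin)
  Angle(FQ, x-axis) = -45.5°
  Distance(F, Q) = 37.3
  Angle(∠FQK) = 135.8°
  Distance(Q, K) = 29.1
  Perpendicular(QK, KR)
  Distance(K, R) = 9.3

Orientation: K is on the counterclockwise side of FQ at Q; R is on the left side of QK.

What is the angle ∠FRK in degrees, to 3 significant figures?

107°

∠FQK = 135.8°, so QK runs at -45.5° + (180° − 135.8°) = -1.30° from the x-axis; with |QK| = 29.1, K = Q + 29.1·(cos -1.30°, sin -1.30°) = (55.2, -27.3). QK ⟂ KR; with |KR| = 9.3 on the left of QK, R = K + 9.3·(0.0227, 1.00) = (55.4, -18.0). Then cos ∠FRK = RF·RK / (|RF||RK|), giving 107°.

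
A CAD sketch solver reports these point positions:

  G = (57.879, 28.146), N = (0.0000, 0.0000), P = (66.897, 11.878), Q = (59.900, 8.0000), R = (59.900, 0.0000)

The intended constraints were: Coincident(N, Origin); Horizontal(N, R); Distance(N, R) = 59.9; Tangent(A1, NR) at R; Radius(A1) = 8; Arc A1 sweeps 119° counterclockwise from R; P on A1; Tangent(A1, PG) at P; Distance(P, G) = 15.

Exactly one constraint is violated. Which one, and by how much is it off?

Distance(P, G) = 15 — off by 3.60.

N = (0.00, 0.00) ✓; N.y = 0.00, R.y = 0.00 ✓; |NR| = 59.90 ✓; ∠(QR, RN) = 90.00° ✓; |QR| = 8.000 ✓; bearing(Q→P) − bearing(Q→R) = 119.0° ✓; |QP| = 8.000 ✓; ∠(QP, PG) = 90.00° ✓; |PG| = 18.60 ✗.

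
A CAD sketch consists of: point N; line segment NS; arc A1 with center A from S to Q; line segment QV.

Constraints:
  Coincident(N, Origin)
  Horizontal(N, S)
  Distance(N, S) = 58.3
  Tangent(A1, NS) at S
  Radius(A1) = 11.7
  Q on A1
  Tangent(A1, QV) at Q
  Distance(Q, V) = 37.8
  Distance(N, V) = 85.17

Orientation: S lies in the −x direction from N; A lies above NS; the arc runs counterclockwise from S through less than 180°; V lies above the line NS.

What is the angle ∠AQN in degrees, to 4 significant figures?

126.5°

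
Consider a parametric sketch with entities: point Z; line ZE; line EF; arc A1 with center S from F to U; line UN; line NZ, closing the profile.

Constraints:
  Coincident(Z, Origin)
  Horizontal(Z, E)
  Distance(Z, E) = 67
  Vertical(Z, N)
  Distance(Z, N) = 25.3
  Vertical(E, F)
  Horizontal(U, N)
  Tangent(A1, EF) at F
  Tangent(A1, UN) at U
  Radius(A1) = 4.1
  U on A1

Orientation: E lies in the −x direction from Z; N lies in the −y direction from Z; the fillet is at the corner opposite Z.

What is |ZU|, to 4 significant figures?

67.80

Z is at the origin; Z and E share the same y with |ZE| = 67.0 and E on the −x side, so E = (-67.00, 0.000). ZN is vertical with |ZN| = 25.3 and N on the −y side, so N = (0.000, -25.30). The virtual corner opposite Z is at (-67.00, -25.30). The tangent condition forces SF to be normal to EF and the tangent condition forces SU to be normal to UN, with radius 4.1, so the center S sits 4.1 in from both sides at S = (-62.90, -21.20). That places the tangent points at F = (-67.00, -21.20) on EF and U = (-62.90, -25.30) on UN. Then |ZU| = |U − Z| = 67.80.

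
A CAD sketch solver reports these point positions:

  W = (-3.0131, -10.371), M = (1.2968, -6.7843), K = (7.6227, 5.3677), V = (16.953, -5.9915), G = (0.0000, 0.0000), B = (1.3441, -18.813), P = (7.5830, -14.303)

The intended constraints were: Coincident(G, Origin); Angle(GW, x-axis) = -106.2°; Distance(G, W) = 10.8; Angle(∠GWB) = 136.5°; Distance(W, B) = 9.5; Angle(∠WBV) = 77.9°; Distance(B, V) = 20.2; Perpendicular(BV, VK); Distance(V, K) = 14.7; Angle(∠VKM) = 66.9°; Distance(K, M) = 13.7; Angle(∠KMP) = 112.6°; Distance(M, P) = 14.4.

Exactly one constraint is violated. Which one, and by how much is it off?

Distance(M, P) = 14.4 — off by 4.60.

G = (0.00, 0.00) ✓; GW at -106.2° ✓; |GW| = 10.80 ✓; ∠GWB = 136.5° ✓; |WB| = 9.500 ✓; ∠WBV = 77.90° ✓; |BV| = 20.20 ✓; ∠(BV, VK) = 90.00° ✓; |VK| = 14.70 ✓; ∠VKM = 66.90° ✓; |KM| = 13.70 ✓; ∠KMP = 112.6° ✓; |MP| = 9.800 ✗.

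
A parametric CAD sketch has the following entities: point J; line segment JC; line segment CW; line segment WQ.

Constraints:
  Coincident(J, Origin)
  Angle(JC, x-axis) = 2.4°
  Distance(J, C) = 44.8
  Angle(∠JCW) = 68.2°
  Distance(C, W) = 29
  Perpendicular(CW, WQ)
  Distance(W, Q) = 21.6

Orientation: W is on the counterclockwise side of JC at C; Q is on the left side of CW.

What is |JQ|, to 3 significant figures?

23.5

J is at the origin; JC runs at 2.4° with length 44.8, so C = 44.8·(cos 2.4°, sin 2.4°) = (44.8, 1.88). ∠JCW = 68.2°, so CW runs at 2.4° + (180° − 68.2°) = 114° from the x-axis; with |CW| = 29.0, W = C + 29.0·(cos 114°, sin 114°) = (32.9, 28.3). CW ⟂ WQ; with |WQ| = 21.6 on the left of CW, Q = W + 21.6·(-0.912, -0.410) = (13.2, 19.5). Then |JQ| = |Q − J| = 23.5.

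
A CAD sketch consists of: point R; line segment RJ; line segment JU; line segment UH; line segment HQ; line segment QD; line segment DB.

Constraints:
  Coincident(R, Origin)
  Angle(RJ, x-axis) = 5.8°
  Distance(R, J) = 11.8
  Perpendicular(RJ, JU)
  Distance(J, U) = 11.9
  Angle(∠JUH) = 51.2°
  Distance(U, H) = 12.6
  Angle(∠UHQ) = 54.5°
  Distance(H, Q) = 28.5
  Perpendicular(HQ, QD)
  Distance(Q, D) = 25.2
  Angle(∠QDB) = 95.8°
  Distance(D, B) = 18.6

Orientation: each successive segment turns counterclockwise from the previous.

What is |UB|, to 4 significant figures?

17.03

R is at the origin; RJ runs at 5.8° with length 11.8, so J = (11.74, 1.192). RJ ⟂ JU, so JU runs at 95.80°; with |JU| = 11.9, U = (10.54, 13.03). ∠JUH = 51.2° gives UH at -135.4° from the x-axis; with |UH| = 12.6, H = (1.565, 4.184). ∠UHQ = 54.5° gives HQ at -9.900° from the x-axis; with |HQ| = 28.5, Q = (29.64, -0.7156). HQ ⟂ QD, so QD runs at 80.10°; with |QD| = 25.2, D = (33.97, 24.11). ∠QDB = 95.8° gives DB at 164.3° from the x-axis; with |DB| = 18.6, B = (16.07, 29.14). Then |UB| = |B − U| = 17.03.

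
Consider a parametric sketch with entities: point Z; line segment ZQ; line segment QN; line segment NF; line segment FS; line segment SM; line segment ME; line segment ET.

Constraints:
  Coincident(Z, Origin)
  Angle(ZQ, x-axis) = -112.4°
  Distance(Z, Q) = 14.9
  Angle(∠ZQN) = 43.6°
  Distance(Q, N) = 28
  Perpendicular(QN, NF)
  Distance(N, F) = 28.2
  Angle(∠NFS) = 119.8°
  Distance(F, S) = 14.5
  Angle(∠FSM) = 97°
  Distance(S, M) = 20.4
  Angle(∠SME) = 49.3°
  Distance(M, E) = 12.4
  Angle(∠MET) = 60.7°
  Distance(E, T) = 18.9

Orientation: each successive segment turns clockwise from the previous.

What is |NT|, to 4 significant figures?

42.37

Z is at the origin; ZQ runs at -112.4° with length 14.9, so Q = (-5.678, -13.78). ∠ZQN = 43.6° gives QN at 111.2° from the x-axis; with |QN| = 28.0, N = (-15.80, 12.33). The perpendicularity gives NF at right angles to QN, so NF runs at 21.20°; with |NF| = 28.2, F = (10.49, 22.53). ∠NFS = 119.8° gives FS at -39.00° from the x-axis; with |FS| = 14.5, S = (21.76, 13.40). ∠FSM = 97.0° gives SM at -122.0° from the x-axis; with |SM| = 20.4, M = (10.95, -3.898). ∠SME = 49.3° gives ME at 107.3° from the x-axis; with |ME| = 12.4, E = (7.259, 7.941). ∠MET = 60.7° gives ET at -12.00° from the x-axis; with |ET| = 18.9, T = (25.75, 4.011). Then |NT| = |T − N| = 42.37.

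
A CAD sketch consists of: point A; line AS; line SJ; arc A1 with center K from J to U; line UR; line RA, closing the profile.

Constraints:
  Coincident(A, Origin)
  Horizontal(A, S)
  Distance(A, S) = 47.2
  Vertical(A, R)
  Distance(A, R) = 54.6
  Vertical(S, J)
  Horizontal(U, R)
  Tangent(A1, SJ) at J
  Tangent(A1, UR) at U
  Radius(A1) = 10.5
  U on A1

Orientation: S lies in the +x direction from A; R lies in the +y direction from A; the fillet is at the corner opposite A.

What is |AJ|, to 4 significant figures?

64.60

The virtual corner opposite A is at (47.20, 54.60). The tangent condition forces KJ to be normal to SJ and since A1 is tangent to UR there, KU ⟂ UR, with radius 10.5, so the center K sits 10.5 in from both sides at K = (36.70, 44.10). That places the tangent points at J = (47.20, 44.10) on SJ and U = (36.70, 54.60) on UR. Then |AJ| = |J − A| = 64.60.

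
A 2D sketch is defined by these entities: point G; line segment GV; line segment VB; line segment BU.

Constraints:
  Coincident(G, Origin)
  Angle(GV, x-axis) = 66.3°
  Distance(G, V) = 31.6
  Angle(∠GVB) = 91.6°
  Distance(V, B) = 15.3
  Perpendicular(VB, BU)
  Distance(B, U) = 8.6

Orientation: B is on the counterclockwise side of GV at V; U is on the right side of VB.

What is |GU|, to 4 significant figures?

43.32

G is at the origin; GV runs at 66.3° with length 31.6, so V = 31.6·(cos 66.3°, sin 66.3°) = (12.70, 28.93). ∠GVB = 91.6°, so VB runs at 66.3° + (180° − 91.6°) = 154.7° from the x-axis; with |VB| = 15.3, B = V + 15.3·(cos 154.7°, sin 154.7°) = (-1.131, 35.47). The perpendicularity gives BU at right angles to VB; with |BU| = 8.6 on the right of VB, U = B + 8.6·(0.4274, 0.9041) = (2.544, 43.25). Then |GU| = |U − G| = 43.32.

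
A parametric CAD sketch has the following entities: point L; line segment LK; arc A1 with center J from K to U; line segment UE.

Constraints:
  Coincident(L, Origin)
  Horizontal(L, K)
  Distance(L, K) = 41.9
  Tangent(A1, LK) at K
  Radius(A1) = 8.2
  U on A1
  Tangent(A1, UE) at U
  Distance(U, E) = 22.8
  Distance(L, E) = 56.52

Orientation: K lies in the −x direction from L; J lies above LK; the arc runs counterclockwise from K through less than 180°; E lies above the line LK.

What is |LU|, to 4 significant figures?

37.02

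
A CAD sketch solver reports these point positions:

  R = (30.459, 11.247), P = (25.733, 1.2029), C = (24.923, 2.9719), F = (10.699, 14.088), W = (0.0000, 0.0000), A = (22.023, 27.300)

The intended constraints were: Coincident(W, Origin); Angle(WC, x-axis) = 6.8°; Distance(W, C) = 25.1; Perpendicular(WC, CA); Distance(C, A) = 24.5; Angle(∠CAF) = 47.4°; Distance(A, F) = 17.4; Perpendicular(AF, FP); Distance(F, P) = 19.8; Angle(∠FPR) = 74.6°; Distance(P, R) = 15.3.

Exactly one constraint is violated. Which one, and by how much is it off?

Distance(P, R) = 15.3 — off by 4.20.

W = (0.00, 0.00) ✓; WC at 6.800° ✓; |WC| = 25.10 ✓; ∠(WC, CA) = 90.00° ✓; |CA| = 24.50 ✓; ∠CAF = 47.40° ✓; |AF| = 17.40 ✓; ∠(AF, FP) = 90.00° ✓; |FP| = 19.80 ✓; ∠FPR = 74.60° ✓; |PR| = 11.10 ✗.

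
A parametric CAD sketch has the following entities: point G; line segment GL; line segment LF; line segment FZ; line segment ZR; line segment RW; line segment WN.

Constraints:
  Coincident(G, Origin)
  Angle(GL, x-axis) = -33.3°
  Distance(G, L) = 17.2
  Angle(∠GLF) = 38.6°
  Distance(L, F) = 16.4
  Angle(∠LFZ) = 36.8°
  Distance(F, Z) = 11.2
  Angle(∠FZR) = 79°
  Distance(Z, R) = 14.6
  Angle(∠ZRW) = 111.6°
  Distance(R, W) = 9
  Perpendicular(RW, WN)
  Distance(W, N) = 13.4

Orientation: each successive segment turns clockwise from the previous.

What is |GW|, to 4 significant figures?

24.60

∠FZR = 79.0° gives ZR at -58.90° from the x-axis; with |ZR| = 14.6, R = (13.90, -15.95). ∠ZRW = 111.6° gives RW at -127.3° from the x-axis; with |RW| = 9.0, W = (8.444, -23.11). Then |GW| = |W − G| = 24.60.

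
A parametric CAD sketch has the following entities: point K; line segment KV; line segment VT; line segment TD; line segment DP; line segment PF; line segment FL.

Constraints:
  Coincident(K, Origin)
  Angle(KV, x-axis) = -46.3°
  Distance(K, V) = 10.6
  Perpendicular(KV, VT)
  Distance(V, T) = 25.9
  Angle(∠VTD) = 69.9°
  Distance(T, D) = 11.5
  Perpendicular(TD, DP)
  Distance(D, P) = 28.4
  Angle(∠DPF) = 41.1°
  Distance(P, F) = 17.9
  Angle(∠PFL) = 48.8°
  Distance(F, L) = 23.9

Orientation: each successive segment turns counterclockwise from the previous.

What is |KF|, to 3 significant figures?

20.0

The perpendicularity gives DP at right angles to TD, so DP runs at -116°; with |DP| = 28.4, P = (3.19, -10.2). ∠DPF = 41.1° gives PF at 22.7° from the x-axis; with |PF| = 17.9, F = (19.7, -3.27). Then |KF| = |F − K| = 20.0.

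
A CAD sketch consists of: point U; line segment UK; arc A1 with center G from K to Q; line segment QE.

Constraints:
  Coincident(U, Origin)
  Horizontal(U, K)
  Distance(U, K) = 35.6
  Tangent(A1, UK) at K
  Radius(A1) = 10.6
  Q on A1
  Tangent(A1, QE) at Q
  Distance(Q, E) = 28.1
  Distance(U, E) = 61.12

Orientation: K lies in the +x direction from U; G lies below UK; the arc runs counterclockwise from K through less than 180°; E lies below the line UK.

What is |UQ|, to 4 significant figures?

33.38

Checks: |GQ| = 10.60 ✓; ∠(GQ, QE) = 90.00° ✓; |QE| = 28.10 ✓; |UE| = 61.12 ✓.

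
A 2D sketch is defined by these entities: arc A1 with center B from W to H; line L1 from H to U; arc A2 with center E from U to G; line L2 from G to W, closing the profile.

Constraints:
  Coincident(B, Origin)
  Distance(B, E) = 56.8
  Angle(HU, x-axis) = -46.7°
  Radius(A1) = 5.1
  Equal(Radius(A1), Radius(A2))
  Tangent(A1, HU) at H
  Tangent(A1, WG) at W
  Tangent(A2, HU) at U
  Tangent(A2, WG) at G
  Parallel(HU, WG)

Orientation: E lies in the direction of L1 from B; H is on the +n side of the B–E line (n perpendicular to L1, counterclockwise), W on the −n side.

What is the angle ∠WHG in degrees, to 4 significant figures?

79.82°

The slot axis is L1's direction at -46.7°, so u = (cos -46.7°, sin -46.7°) = (0.6858, -0.7278) and n = (−sin -46.7°, cos -46.7°) = (0.7278, 0.6858). B is at the origin and E lies 56.8 along u from B, so E = 56.8·u = (38.95, -41.34). Tangency of A1 to both parallel lines with radius 5.1 puts H and W at B ± 5.1·n: H = (3.712, 3.498), W = (-3.712, -3.498). Equal radii place U and G the same way about E: U = E + 5.1·n = (42.67, -37.84), G = E − 5.1·n = (35.24, -44.84). Then cos ∠WHG = HW·HG / (|HW||HG|), giving 79.82°.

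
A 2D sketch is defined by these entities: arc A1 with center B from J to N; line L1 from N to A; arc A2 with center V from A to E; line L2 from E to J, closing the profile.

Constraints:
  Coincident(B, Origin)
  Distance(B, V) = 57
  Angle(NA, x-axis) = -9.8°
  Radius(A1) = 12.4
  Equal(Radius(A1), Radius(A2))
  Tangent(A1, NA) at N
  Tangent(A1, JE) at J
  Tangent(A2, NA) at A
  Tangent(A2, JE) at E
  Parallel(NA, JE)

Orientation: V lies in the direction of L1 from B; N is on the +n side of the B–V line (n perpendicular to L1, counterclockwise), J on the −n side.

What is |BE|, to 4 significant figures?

58.33

Tangency of A1 to both parallel lines with radius 12.4 puts N and J at B ± 12.4·n: N = (2.111, 12.22), J = (-2.111, -12.22). Equal radii place A and E the same way about V: A = V + 12.4·n = (58.28, 2.517), E = V − 12.4·n = (54.06, -21.92). Then |BE| = |E − B| = 58.33.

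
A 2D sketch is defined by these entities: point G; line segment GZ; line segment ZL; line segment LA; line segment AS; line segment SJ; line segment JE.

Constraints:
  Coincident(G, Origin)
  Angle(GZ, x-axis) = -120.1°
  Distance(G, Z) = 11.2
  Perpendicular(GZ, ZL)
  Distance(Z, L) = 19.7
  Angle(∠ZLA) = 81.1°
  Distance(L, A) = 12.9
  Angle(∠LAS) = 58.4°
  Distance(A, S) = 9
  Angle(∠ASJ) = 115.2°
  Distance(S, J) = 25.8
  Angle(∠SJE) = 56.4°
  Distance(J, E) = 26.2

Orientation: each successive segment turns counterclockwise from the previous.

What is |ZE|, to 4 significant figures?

34.94

∠ASJ = 115.2° gives SJ at -104.8° from the x-axis; with |SJ| = 25.8, J = (0.6489, -34.11). ∠SJE = 56.4° gives JE at 18.80° from the x-axis; with |JE| = 26.2, E = (25.45, -25.67). Then |ZE| = |E − Z| = 34.94.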